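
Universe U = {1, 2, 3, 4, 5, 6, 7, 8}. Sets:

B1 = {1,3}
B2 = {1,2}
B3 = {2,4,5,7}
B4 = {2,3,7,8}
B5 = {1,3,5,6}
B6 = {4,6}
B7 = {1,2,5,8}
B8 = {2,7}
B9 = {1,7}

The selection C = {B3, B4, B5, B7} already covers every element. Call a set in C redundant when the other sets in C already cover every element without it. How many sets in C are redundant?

2

Drop B3: 4 uncovered — not redundant.
Drop B4: the rest still cover every element — redundant.
Drop B5: 6 uncovered — not redundant.
Drop B7: the rest still cover every element — redundant.
2 redundant: B4, B7.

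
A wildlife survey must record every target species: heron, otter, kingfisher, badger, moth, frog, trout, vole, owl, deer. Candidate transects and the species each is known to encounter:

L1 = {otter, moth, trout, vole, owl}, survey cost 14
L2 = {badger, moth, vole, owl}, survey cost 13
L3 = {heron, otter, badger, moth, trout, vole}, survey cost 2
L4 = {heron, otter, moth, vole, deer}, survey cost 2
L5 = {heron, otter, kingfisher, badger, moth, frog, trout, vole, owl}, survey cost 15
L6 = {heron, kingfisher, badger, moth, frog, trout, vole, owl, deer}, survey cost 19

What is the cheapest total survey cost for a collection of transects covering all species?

17

L4, L5 cover every species at survey cost 2 + 15 = 17.
Any cover uses at least 2 transects; among all covering selections none totals below 17.
Greedy by coverage-per-survey cost would pick L3, L4, L5 for 19 — worse than the optimum 17.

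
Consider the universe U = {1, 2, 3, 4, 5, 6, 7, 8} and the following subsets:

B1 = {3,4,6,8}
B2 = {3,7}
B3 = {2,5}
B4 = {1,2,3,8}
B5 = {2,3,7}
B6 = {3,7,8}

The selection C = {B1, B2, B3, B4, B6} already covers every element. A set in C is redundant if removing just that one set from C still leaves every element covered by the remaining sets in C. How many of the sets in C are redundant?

2

Drop B1: 4, 6 uncovered — not redundant.
Drop B2: the rest still cover every element — redundant.
Drop B3: 5 uncovered — not redundant.
Drop B4: 1 uncovered — not redundant.
Drop B6: the rest still cover every element — redundant.
2 redundant: B2, B6.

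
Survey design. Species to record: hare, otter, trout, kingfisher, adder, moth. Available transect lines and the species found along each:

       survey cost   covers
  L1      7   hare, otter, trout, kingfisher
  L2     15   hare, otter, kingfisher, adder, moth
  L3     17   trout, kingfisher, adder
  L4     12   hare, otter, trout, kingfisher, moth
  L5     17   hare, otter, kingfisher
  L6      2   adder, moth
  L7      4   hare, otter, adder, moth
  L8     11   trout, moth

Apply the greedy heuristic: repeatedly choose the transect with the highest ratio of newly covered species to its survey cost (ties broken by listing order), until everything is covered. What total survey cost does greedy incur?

Pick 1: L6 adds 2 new (adder, moth) at survey cost 2 (ratio 2/2).
Pick 2: L1 adds 4 new (hare, otter, trout, kingfisher) at survey cost 7 (ratio 4/7).
Greedy total survey cost: 2 + 7 = 9.

9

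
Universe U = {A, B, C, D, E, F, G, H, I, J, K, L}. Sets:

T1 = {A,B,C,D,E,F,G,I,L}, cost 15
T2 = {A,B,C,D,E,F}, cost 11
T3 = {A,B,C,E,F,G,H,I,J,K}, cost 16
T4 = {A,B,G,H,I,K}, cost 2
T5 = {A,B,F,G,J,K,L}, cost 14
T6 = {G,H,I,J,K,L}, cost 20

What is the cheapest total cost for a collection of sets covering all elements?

T2, T4, T5 cover every element at cost 11 + 2 + 14 = 27.
Any cover uses at least 2 sets; among all covering selections none totals below 27.

27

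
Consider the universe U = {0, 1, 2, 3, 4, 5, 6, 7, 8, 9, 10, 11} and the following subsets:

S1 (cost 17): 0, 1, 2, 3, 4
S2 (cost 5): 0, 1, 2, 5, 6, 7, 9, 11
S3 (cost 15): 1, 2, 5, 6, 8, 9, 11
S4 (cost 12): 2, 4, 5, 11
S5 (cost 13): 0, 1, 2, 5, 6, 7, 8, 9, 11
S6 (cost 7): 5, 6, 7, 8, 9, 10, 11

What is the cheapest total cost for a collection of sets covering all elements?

S1, S6 cover every element at cost 17 + 7 = 24.
Any cover uses at least 2 sets; among all covering selections none totals below 24.

24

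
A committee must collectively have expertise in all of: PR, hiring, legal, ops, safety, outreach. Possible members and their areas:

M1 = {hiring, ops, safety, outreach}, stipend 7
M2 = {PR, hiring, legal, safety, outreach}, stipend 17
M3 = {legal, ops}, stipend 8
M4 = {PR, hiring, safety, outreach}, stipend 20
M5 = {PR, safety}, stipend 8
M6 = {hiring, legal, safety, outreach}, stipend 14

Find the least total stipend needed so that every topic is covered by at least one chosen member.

23

M1, M3, M5 cover every topic at stipend 7 + 8 + 8 = 23.
Any cover uses at least 2 members; among all covering selections none totals below 23.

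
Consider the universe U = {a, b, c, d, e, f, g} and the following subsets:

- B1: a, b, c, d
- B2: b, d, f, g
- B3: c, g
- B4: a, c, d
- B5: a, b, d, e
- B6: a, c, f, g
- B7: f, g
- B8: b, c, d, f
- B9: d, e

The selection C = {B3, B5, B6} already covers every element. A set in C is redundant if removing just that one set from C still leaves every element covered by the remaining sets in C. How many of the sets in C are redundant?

1

Drop B3: the rest still cover every element — redundant.
Drop B5: b, d, e uncovered — not redundant.
Drop B6: f uncovered — not redundant.
1 redundant: B3.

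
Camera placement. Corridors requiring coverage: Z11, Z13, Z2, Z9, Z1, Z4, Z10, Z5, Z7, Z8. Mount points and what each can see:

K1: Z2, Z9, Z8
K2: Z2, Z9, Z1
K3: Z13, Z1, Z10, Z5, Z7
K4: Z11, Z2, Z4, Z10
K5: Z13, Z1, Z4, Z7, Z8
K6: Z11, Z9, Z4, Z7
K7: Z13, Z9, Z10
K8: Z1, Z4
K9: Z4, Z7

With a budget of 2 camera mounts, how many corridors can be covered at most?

8

Choosing K1, K3 covers {Z13, Z2, Z9, Z1, Z10, Z5, Z7, Z8} — 8 corridors.
No choice of 2 camera mounts does better; here Z11, Z4 are left uncovered.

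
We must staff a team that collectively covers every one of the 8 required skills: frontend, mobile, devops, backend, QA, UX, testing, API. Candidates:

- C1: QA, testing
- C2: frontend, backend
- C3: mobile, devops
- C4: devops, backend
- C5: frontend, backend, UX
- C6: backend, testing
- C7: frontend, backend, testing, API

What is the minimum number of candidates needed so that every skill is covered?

C1, C3, C5, C7 together cover {frontend, mobile, devops, backend, QA, UX, testing, API} — every skill.
No 3 of the 7 candidates cover everything (all 35 triples fall short), so 4 is minimum.

4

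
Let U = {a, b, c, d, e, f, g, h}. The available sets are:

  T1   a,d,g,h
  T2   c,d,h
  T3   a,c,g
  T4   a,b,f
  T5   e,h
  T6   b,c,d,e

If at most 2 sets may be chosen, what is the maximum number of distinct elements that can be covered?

Choosing T1, T6 covers {a, b, c, d, e, g, h} — 7 elements.
No choice of 2 sets does better; here f is left uncovered.

7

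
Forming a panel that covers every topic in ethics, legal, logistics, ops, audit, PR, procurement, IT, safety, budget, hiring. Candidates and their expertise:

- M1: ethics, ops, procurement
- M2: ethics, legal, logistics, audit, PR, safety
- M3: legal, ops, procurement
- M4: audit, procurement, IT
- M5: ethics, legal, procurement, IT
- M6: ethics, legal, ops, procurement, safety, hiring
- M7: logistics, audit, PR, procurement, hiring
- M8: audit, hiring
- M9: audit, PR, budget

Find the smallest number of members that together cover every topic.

M2, M4, M6, M9 together cover {ethics, legal, logistics, ops, audit, PR, procurement, IT, safety, budget, hiring} — every topic.
No 3 of the 9 members cover everything (all 84 triples fall short), so 4 is minimum.

4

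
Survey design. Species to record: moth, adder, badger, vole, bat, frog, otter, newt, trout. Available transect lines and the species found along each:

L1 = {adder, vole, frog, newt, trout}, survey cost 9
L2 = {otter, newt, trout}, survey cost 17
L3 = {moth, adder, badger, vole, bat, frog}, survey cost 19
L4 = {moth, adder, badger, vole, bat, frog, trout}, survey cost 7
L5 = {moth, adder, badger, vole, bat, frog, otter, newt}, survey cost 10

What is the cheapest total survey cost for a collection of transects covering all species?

L4, L5 cover every species at survey cost 7 + 10 = 17.
Any cover uses at least 2 transects; among all covering selections none totals below 17.

17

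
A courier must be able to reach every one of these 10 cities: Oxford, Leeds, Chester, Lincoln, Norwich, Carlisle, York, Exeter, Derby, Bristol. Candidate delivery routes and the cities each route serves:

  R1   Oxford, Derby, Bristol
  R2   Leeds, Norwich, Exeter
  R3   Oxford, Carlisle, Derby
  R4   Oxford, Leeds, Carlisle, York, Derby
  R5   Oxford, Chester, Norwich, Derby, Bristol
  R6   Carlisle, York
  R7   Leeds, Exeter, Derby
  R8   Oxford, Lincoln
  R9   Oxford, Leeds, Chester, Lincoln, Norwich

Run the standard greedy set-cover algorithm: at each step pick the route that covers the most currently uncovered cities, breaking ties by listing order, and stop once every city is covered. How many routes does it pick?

Pick 1: R4 covers 5 new cities (Oxford, Leeds, Carlisle, York, Derby).
Pick 2: R5 covers 3 new cities (Chester, Norwich, Bristol).
Pick 3: R2 covers 1 new cities (Exeter).
Pick 4: R8 covers 1 new cities (Lincoln).
Greedy uses 4 routes.

4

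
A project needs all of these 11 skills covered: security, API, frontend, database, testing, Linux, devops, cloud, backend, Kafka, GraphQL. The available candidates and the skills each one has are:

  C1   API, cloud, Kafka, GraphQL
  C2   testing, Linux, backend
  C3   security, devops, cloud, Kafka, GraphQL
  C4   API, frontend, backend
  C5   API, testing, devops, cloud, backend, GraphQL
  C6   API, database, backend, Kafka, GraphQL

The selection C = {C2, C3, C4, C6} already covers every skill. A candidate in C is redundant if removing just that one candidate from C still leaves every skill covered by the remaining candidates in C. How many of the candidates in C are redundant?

0

Drop C2: testing, Linux uncovered — not redundant.
Drop C3: security, devops, cloud uncovered — not redundant.
Drop C4: frontend uncovered — not redundant.
Drop C6: database uncovered — not redundant.
None of the candidates in C is redundant.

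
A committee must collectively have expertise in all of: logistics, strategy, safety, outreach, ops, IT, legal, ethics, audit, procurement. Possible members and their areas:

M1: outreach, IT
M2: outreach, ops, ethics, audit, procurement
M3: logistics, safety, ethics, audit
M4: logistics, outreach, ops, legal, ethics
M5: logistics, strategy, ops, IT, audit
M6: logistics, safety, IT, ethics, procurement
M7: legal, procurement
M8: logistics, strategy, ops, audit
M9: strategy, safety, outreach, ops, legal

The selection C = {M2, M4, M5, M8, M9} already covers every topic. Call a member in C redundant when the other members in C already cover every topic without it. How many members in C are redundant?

2

Drop M2: procurement uncovered — not redundant.
Drop M4: the rest still cover every topic — redundant.
Drop M5: IT uncovered — not redundant.
Drop M8: the rest still cover every topic — redundant.
Drop M9: safety uncovered — not redundant.
2 redundant: M4, M8.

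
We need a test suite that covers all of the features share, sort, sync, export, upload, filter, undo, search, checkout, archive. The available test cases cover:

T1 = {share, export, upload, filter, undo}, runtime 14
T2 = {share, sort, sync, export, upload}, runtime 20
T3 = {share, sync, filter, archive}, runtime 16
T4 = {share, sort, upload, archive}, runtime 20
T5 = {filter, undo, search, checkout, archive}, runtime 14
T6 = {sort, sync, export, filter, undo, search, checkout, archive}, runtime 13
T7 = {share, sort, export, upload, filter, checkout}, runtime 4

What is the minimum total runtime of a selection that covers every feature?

T6, T7 cover every feature at runtime 13 + 4 = 17.
Any cover uses at least 2 test cases; among all covering selections none totals below 17.

17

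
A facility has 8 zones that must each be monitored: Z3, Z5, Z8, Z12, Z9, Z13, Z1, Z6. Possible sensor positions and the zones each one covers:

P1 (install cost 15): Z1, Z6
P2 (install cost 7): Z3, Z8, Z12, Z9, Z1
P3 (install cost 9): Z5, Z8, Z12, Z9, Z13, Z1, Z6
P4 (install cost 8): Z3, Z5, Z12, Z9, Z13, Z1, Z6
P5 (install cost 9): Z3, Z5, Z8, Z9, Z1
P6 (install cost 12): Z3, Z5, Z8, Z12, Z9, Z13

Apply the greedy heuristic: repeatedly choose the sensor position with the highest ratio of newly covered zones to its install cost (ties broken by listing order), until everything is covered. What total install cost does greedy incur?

Pick 1: P4 adds 7 new (Z3, Z5, Z12, Z9, Z13, Z1, Z6) at install cost 8 (ratio 7/8).
Pick 2: P2 adds 1 new (Z8) at install cost 7 (ratio 1/7).
Greedy total install cost: 8 + 7 = 15.

15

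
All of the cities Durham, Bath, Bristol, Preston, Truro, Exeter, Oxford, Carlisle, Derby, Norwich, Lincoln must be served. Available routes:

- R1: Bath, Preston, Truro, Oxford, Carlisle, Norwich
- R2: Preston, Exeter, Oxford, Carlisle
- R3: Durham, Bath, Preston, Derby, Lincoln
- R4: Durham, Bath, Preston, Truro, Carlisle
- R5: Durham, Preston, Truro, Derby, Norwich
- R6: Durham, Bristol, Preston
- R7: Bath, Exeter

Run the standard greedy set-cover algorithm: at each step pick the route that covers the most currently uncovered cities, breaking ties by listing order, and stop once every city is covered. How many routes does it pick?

Pick 1: R1 covers 6 new cities (Bath, Preston, Truro, Oxford, Carlisle, Norwich).
Pick 2: R3 covers 3 new cities (Durham, Derby, Lincoln).
Pick 3: R2 covers 1 new cities (Exeter).
Pick 4: R6 covers 1 new cities (Bristol).
Greedy uses 4 routes.

4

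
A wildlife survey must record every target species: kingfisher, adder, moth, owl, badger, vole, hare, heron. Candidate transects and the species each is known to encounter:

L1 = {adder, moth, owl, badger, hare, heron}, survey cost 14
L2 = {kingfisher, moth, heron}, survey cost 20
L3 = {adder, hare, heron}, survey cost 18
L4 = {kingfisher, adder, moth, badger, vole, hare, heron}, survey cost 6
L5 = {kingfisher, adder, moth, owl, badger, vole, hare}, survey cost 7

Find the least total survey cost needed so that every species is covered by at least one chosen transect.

13

L4, L5 cover every species at survey cost 6 + 7 = 13.
Any cover uses at least 2 transects; among all covering selections none totals below 13.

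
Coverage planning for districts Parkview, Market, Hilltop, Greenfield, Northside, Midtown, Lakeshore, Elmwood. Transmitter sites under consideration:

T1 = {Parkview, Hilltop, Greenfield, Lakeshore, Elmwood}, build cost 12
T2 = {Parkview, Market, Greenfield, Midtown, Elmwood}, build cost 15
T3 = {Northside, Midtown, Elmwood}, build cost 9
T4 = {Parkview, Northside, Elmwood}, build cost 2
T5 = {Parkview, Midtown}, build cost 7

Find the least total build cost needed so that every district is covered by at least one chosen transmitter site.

T1, T2, T4 cover every district at build cost 12 + 15 + 2 = 29.
Any cover uses at least 3 transmitter sites; among all covering selections none totals below 29.
Greedy by coverage-per-build cost would pick T4, T1, T5, T2 for 36 — worse than the optimum 29.

29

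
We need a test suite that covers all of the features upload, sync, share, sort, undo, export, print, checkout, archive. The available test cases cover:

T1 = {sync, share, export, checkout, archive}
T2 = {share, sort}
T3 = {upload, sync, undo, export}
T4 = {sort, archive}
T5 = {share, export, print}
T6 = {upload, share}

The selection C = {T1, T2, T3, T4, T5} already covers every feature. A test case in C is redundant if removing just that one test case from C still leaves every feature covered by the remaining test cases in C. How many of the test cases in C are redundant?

Drop T1: checkout uncovered — not redundant.
Drop T2: the rest still cover every feature — redundant.
Drop T3: upload, undo uncovered — not redundant.
Drop T4: the rest still cover every feature — redundant.
Drop T5: print uncovered — not redundant.
2 redundant: T2, T4.

2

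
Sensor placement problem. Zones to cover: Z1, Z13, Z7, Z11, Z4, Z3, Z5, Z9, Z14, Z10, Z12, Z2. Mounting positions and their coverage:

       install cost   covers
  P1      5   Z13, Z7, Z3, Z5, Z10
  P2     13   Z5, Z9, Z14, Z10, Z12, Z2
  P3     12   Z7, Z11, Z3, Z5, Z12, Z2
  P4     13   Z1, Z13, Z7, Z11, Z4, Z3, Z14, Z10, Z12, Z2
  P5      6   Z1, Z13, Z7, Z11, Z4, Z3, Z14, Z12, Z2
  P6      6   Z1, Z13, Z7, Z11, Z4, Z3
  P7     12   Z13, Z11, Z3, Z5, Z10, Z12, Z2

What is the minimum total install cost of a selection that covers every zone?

P2, P5 cover every zone at install cost 13 + 6 = 19.
Any cover uses at least 2 sensor positions; among all covering selections none totals below 19.
Greedy by coverage-per-install cost would pick P5, P1, P2 for 24 — worse than the optimum 19.

19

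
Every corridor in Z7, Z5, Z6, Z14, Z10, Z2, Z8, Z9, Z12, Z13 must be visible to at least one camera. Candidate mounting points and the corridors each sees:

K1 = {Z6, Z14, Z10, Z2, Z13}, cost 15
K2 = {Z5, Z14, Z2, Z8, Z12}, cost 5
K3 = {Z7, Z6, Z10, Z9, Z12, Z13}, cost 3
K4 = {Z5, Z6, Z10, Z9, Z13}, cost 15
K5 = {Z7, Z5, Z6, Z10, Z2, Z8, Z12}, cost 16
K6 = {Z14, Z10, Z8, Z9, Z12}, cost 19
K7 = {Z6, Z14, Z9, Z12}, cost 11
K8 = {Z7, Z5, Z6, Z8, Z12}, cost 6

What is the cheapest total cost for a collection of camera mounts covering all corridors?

8

K2, K3 cover every corridor at cost 5 + 3 = 8.
Any cover uses at least 2 camera mounts; among all covering selections none totals below 8.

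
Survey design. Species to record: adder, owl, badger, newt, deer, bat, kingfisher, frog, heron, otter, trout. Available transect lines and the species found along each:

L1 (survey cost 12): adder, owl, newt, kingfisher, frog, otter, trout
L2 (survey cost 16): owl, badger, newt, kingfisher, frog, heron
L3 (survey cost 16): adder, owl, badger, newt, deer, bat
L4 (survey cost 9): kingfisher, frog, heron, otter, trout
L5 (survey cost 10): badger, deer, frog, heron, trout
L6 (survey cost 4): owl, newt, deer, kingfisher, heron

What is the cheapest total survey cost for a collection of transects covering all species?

25

L3, L4 cover every species at survey cost 16 + 9 = 25.
Any cover uses at least 2 transects; among all covering selections none totals below 25.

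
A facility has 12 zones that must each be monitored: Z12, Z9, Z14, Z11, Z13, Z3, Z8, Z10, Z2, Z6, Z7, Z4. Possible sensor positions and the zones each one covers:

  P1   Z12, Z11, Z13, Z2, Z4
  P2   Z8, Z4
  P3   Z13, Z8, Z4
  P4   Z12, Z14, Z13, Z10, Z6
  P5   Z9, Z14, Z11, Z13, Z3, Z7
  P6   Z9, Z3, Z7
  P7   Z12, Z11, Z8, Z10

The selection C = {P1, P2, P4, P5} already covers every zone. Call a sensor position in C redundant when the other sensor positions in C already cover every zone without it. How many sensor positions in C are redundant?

0

Drop P1: Z2 uncovered — not redundant.
Drop P2: Z8 uncovered — not redundant.
Drop P4: Z10, Z6 uncovered — not redundant.
Drop P5: Z9, Z3, Z7 uncovered — not redundant.
None of the sensor positions in C is redundant.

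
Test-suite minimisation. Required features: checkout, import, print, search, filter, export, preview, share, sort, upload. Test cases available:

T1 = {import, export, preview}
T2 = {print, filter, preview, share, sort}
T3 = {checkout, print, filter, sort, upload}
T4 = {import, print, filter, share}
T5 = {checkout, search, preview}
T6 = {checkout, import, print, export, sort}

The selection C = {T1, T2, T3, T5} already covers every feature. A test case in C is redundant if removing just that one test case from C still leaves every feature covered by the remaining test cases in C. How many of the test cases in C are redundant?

0

Drop T1: import, export uncovered — not redundant.
Drop T2: share uncovered — not redundant.
Drop T3: upload uncovered — not redundant.
Drop T5: search uncovered — not redundant.
None of the test cases in C is redundant.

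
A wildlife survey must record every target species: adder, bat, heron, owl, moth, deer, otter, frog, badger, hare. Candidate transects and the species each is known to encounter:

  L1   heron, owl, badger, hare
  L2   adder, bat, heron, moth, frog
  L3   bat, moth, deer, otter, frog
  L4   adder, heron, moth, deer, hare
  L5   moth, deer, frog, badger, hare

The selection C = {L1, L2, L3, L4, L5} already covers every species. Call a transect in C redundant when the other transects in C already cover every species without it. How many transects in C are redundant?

Drop L1: owl uncovered — not redundant.
Drop L2: the rest still cover every species — redundant.
Drop L3: otter uncovered — not redundant.
Drop L4: the rest still cover every species — redundant.
Drop L5: the rest still cover every species — redundant.
3 redundant: L2, L4, L5.

3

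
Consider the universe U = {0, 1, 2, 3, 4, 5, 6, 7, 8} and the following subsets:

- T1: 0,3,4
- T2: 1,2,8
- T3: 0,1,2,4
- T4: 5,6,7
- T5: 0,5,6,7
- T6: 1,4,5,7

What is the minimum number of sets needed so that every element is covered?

T1, T2, T4 together cover {0, 1, 2, 3, 4, 5, 6, 7, 8} — every element.
No 2 of the 6 sets cover everything (all 15 pairs fall short), so 3 is minimum.

3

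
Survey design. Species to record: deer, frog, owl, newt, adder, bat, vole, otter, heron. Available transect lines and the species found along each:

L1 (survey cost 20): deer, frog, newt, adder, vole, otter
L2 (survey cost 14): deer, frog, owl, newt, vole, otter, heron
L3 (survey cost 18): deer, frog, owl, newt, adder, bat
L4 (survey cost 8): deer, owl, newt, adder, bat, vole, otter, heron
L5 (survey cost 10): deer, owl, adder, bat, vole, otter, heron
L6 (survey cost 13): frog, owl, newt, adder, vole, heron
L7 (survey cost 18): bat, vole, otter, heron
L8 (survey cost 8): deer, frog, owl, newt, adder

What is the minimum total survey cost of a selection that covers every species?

16

L4, L8 cover every species at survey cost 8 + 8 = 16.
Any cover uses at least 2 transects; among all covering selections none totals below 16.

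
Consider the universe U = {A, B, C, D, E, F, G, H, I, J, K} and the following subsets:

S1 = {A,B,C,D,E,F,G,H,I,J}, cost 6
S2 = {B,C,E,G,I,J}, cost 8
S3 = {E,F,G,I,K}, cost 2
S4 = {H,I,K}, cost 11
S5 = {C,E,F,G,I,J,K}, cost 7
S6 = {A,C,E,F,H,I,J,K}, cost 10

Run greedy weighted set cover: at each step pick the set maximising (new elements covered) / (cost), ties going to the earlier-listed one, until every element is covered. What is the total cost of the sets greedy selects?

8

Pick 1: S3 adds 5 new (E, F, G, I, K) at cost 2 (ratio 5/2).
Pick 2: S1 adds 6 new (A, B, C, D, H, J) at cost 6 (ratio 6/6).
Greedy total cost: 2 + 6 = 8.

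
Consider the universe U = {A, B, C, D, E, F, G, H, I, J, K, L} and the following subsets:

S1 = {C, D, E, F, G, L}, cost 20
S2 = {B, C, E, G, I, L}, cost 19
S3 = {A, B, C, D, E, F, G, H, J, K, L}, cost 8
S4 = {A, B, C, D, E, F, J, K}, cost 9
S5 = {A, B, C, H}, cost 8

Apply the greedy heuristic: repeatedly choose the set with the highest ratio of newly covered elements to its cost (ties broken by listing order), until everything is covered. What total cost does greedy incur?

Pick 1: S3 adds 11 new (A, B, C, D, E, F, G, H, J, K, L) at cost 8 (ratio 11/8).
Pick 2: S2 adds 1 new (I) at cost 19 (ratio 1/19).
Greedy total cost: 8 + 19 = 27.

27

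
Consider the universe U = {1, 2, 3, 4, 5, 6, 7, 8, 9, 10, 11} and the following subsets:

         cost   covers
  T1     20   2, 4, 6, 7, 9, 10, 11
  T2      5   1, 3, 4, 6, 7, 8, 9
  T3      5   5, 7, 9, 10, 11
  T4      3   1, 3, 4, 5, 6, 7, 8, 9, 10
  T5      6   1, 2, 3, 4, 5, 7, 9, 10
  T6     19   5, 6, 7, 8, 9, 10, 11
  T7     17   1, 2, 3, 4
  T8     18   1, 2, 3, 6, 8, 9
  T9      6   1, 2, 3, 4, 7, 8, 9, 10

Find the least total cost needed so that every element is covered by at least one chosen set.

14

T3, T4, T5 cover every element at cost 5 + 3 + 6 = 14.
Any cover uses at least 2 sets; among all covering selections none totals below 14.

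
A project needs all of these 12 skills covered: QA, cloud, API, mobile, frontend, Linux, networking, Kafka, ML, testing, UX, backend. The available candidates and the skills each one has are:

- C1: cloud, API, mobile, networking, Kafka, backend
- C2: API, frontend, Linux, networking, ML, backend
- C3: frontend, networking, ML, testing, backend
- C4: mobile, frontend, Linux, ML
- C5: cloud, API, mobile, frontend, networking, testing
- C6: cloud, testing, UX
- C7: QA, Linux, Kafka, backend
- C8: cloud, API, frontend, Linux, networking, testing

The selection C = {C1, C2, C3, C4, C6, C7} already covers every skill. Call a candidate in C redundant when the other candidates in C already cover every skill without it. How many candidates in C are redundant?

4

Drop C1: the rest still cover every skill — redundant.
Drop C2: the rest still cover every skill — redundant.
Drop C3: the rest still cover every skill — redundant.
Drop C4: the rest still cover every skill — redundant.
Drop C6: UX uncovered — not redundant.
Drop C7: QA uncovered — not redundant.
4 redundant: C1, C2, C3, C4.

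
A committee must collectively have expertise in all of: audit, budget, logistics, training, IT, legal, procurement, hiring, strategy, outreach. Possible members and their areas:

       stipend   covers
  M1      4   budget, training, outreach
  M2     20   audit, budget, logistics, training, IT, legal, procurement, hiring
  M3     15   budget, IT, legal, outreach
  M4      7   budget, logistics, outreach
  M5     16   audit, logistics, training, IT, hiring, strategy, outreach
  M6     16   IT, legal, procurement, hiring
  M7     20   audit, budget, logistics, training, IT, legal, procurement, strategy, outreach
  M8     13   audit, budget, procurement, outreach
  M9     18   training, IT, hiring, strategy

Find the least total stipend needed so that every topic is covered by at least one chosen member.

M2, M5 cover every topic at stipend 20 + 16 = 36.
Any cover uses at least 2 members; among all covering selections none totals below 36.

36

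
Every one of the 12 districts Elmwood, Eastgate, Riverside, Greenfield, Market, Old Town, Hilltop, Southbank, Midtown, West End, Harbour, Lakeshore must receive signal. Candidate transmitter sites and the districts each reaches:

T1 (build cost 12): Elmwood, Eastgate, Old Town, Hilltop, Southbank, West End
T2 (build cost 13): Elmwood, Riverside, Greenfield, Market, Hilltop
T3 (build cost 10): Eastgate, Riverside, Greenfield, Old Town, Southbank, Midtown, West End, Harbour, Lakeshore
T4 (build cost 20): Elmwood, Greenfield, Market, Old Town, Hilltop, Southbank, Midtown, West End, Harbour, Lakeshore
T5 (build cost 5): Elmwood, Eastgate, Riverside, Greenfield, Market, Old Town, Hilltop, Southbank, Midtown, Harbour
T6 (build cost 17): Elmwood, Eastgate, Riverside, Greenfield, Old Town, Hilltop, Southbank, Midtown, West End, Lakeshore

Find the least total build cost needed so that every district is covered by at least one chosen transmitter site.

T3, T5 cover every district at build cost 10 + 5 = 15.
Any cover uses at least 2 transmitter sites; among all covering selections none totals below 15.

15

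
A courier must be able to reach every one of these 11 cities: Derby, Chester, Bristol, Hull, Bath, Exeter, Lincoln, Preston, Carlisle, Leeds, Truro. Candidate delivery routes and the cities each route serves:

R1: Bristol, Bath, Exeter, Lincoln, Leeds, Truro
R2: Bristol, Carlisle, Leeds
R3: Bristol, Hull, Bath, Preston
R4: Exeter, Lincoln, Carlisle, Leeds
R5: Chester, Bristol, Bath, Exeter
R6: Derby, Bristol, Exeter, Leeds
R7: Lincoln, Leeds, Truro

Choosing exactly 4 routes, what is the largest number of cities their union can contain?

Choosing R1, R2, R3, R5 covers {Chester, Bristol, Hull, Bath, Exeter, Lincoln, Preston, Carlisle, Leeds, Truro} — 10 cities.
No choice of 4 routes does better; here Derby is left uncovered.

10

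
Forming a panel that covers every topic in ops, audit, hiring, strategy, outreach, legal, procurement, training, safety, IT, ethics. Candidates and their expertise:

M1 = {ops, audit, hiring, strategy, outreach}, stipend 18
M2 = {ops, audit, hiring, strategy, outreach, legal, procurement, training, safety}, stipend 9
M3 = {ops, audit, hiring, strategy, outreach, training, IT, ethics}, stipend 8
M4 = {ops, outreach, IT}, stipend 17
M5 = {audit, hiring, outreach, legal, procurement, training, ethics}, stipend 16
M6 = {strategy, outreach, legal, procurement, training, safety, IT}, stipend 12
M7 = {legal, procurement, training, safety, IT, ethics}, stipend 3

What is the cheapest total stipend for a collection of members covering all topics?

11

M3, M7 cover every topic at stipend 8 + 3 = 11.
Any cover uses at least 2 members; among all covering selections none totals below 11.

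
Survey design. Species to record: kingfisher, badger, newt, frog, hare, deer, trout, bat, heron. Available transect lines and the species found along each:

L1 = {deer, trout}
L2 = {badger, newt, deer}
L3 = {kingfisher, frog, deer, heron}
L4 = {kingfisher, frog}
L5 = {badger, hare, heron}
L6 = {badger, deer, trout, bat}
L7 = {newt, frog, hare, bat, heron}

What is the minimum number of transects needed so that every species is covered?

3

L3, L6, L7 together cover {kingfisher, badger, newt, frog, hare, deer, trout, bat, heron} — every species.
No 2 of the 7 transects cover everything (all 21 pairs fall short), so 3 is minimum.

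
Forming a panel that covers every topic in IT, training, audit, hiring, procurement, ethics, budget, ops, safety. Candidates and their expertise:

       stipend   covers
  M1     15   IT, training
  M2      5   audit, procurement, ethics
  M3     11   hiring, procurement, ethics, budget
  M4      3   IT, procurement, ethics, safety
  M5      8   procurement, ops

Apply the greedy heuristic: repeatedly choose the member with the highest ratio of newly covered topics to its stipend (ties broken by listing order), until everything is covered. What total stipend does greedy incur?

Pick 1: M4 adds 4 new (IT, procurement, ethics, safety) at stipend 3 (ratio 4/3).
Pick 2: M2 adds 1 new (audit) at stipend 5 (ratio 1/5).
Pick 3: M3 adds 2 new (hiring, budget) at stipend 11 (ratio 2/11).
Pick 4: M5 adds 1 new (ops) at stipend 8 (ratio 1/8).
Pick 5: M1 adds 1 new (training) at stipend 15 (ratio 1/15).
Greedy total stipend: 3 + 5 + 11 + 8 + 15 = 42.

42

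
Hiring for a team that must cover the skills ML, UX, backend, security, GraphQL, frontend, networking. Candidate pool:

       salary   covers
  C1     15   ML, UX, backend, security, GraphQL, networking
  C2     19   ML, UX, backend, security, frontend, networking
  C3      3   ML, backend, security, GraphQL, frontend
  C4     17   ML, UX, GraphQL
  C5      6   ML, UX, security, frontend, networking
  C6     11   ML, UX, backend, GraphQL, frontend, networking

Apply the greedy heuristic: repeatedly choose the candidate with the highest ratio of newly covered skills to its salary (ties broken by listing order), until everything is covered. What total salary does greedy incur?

Pick 1: C3 adds 5 new (ML, backend, security, GraphQL, frontend) at salary 3 (ratio 5/3).
Pick 2: C5 adds 2 new (UX, networking) at salary 6 (ratio 2/6).
Greedy total salary: 3 + 6 = 9.

9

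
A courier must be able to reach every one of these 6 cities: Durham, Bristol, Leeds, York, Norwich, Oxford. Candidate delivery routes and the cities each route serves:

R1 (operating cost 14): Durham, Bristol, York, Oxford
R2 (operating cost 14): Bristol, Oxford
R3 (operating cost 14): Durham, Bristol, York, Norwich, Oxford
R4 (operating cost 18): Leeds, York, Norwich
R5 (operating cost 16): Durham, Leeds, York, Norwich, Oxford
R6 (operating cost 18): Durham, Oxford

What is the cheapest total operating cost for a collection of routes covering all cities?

30

R1, R5 cover every city at operating cost 14 + 16 = 30.
Any cover uses at least 2 routes; among all covering selections none totals below 30.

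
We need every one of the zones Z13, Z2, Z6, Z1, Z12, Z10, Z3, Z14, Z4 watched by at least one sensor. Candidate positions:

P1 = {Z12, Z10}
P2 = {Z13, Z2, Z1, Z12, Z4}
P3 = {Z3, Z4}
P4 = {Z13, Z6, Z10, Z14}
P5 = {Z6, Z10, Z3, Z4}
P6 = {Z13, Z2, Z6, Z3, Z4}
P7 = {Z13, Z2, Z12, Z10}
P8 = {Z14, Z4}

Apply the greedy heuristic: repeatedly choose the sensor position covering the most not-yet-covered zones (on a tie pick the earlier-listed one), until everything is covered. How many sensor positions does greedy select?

Pick 1: P2 covers 5 new zones (Z13, Z2, Z1, Z12, Z4).
Pick 2: P4 covers 3 new zones (Z6, Z10, Z14).
Pick 3: P3 covers 1 new zones (Z3).
Greedy uses 3 sensor positions.

3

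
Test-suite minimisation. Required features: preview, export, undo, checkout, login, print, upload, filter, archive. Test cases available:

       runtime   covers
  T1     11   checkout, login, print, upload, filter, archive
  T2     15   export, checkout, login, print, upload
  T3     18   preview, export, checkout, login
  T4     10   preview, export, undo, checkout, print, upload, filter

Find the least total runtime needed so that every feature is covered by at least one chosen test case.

T1, T4 cover every feature at runtime 11 + 10 = 21.
Any cover uses at least 2 test cases; among all covering selections none totals below 21.

21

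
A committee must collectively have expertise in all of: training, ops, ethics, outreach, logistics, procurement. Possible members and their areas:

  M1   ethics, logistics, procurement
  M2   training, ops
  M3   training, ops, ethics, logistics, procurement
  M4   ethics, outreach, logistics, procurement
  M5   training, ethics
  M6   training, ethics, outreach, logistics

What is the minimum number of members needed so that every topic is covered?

M2, M4 together cover {training, ops, ethics, outreach, logistics, procurement} — every topic.
No single member contains all 6 topics, so 2 is optimal.

2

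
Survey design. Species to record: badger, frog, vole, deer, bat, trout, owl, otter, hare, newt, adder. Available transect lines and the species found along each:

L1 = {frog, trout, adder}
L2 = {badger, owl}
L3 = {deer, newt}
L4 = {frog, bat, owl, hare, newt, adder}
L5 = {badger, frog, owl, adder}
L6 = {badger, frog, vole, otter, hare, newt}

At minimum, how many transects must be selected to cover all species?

L1, L3, L4, L6 together cover {badger, frog, vole, deer, bat, trout, owl, otter, hare, newt, adder} — every species.
No 3 of the 6 transects cover everything (all 20 triples fall short), so 4 is minimum.

4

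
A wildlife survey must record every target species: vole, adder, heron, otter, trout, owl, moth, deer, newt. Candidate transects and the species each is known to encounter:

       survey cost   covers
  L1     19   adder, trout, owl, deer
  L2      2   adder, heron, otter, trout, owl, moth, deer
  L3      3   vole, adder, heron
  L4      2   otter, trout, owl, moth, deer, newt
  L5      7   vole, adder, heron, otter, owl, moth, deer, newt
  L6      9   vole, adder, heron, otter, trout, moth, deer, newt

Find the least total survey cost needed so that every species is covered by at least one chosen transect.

5

L3, L4 cover every species at survey cost 3 + 2 = 5.
Any cover uses at least 2 transects; among all covering selections none totals below 5.
Greedy by coverage-per-survey cost would pick L2, L4, L3 for 7 — worse than the optimum 5.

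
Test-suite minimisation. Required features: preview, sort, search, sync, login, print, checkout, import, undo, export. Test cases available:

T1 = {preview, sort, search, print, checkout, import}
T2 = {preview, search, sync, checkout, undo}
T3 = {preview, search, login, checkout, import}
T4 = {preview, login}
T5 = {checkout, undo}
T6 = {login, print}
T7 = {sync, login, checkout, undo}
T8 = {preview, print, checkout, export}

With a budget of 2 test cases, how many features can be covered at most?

9

Choosing T1, T7 covers {preview, sort, search, sync, login, print, checkout, import, undo} — 9 features.
No choice of 2 test cases does better; here export is left uncovered.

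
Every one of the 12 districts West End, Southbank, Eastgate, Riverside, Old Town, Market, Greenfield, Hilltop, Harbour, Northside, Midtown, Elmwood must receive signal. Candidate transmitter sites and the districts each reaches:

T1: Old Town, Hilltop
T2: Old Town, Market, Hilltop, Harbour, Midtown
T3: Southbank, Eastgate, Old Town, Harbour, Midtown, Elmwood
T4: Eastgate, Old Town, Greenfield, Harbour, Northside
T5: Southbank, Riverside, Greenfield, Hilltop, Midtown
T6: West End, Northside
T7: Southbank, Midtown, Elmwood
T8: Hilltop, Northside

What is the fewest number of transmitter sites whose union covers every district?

4

T2, T3, T5, T6 together cover {West End, Southbank, Eastgate, Riverside, Old Town, Market, Greenfield, Hilltop, Harbour, Northside, Midtown, Elmwood} — every district.
No 3 of the 8 transmitter sites cover everything (all 56 triples fall short), so 4 is minimum.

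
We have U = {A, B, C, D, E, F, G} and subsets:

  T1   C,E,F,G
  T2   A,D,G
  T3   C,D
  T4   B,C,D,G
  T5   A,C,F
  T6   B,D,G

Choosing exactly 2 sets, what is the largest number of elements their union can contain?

Choosing T1, T2 covers {A, C, D, E, F, G} — 6 elements.
No choice of 2 sets does better; here B is left uncovered.

6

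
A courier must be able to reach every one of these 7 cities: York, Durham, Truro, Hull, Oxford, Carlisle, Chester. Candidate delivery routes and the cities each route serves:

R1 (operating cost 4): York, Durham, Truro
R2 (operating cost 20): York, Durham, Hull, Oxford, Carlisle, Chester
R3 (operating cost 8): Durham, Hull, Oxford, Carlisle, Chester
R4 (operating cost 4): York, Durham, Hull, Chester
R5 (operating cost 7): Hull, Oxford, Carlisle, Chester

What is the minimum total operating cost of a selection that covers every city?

11

R1, R5 cover every city at operating cost 4 + 7 = 11.
Any cover uses at least 2 routes; among all covering selections none totals below 11.
Greedy by coverage-per-operating cost would pick R4, R5, R1 for 15 — worse than the optimum 11.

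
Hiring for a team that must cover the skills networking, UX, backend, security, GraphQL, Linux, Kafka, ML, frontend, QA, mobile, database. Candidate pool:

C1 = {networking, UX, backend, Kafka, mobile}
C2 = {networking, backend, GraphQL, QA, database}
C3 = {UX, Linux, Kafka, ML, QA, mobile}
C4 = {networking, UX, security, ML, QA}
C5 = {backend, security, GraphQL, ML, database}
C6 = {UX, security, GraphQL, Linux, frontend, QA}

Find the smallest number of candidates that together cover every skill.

3

C1, C5, C6 together cover {networking, UX, backend, security, GraphQL, Linux, Kafka, ML, frontend, QA, mobile, database} — every skill.
No 2 of the 6 candidates cover everything (all 15 pairs fall short), so 3 is minimum.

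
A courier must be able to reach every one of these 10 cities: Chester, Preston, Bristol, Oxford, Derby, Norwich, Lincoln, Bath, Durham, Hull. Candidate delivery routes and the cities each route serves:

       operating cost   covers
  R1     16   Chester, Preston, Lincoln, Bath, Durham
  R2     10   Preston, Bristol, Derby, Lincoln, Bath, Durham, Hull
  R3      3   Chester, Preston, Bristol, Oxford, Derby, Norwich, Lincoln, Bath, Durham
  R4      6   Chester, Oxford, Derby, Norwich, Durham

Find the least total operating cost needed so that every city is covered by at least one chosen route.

R2, R3 cover every city at operating cost 10 + 3 = 13.
Any cover uses at least 2 routes; among all covering selections none totals below 13.

13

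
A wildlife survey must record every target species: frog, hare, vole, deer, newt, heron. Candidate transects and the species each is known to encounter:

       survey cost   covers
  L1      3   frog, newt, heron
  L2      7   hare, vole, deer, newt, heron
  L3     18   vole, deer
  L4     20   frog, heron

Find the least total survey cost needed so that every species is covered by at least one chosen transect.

10

L1, L2 cover every species at survey cost 3 + 7 = 10.
Any cover uses at least 2 transects; among all covering selections none totals below 10.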